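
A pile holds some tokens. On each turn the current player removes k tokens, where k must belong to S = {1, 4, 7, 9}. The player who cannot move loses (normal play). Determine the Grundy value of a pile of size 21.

0

G(0) = 0
G(1) = mex{0} = 1
G(2) = mex{1} = 0
G(3) = mex{0} = 1
G(4) = mex{1,0} = 2
G(5) = mex{2,1} = 0
G(6) = mex{0,0} = 1
G(7) = mex{1,1,0} = 2
G(8) = mex{2,2,1} = 0
G(9) = mex{0,0,0,0} = 1
G(10) = mex{1,1,1,1} = 0
G(11) = mex{0,2,2,0} = 1
G(12) = mex{1,0,0,1} = 2
G(13) = mex{2,1,1,2} = 0
G(14) = mex{0,0,2,0} = 1
G(15) = mex{1,1,0,1} = 2
G(16) = mex{2,2,1,2} = 0
G(17) = mex{0,0,0,0} = 1
G(18) = mex{1,1,1,1} = 0
G(19) = mex{0,2,2,0} = 1
G(20) = mex{1,0,0,1} = 2
G(21) = mex{2,1,1,2} = 0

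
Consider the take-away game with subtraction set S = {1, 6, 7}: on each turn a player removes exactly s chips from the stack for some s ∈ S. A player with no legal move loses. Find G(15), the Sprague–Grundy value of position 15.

n :  0  1  2  3  4  5  6  7  8  9 10 11 12 13 14 15
G :  0  1  0  1  0  1  2  3  2  3  2  3  0  1  0  1

1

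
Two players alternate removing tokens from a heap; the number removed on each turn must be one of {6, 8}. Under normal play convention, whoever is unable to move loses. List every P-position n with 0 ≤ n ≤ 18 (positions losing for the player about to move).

0, 1, 2, 3, 4, 5, 14, 15, 16, 17, 18

n :  0  1  2  3  4  5  6  7  8  9 10 11 12 13 14 15 16 17 18
G :  0  0  0  0  0  0  1  1  1  1  1  1  2  2  0  0  0  0  0
P-positions are exactly the n with G(n) = 0.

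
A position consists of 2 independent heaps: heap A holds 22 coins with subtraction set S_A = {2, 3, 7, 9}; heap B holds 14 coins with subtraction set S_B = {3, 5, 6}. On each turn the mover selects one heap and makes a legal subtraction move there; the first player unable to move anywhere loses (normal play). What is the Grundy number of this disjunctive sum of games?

1

Heap A, S = {2, 3, 7, 9}:
n :  0  1  2  3  4  5  6  7  8  9 10 11 12 13 14 15 16 17 18 19 20 21 22
G :  0  0  1  1  2  0  0  1  1  2  2  0  3  1  2  2  0  0  1  1  2  0  0
G_A(22) = 0.
Heap B, S = {3, 5, 6}:
G(0) = 0
G(1) = mex{} = 0
G(2) = mex{} = 0
G(3) = mex{0} = 1
G(4) = mex{0} = 1
G(5) = mex{0,0} = 1
G(6) = mex{1,0,0} = 2
G(7) = mex{1,0,0} = 2
G(8) = mex{1,1,0} = 2
G(9) = mex{2,1,1} = 0
G(10) = mex{2,1,1} = 0
G(11) = mex{2,2,1} = 0
G(12) = mex{0,2,2} = 1
G(13) = mex{0,2,2} = 1
G(14) = mex{0,0,2} = 1
G_B(14) = 1.
Combined Grundy value = 0 ⊕ 1 = 1.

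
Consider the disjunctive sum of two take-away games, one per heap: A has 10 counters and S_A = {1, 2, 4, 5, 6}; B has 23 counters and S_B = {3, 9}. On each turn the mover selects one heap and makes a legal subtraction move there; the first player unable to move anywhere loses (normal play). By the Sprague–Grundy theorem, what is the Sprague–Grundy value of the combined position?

1

Heap A, S = {1, 2, 4, 5, 6}:
n :  0  1  2  3  4  5  6  7  8  9 10
G :  0  1  2  0  1  2  3  4  5  3  0
G_A(10) = 0.
Heap B, S = {3, 9}:
n :  0  1  2  3  4  5  6  7  8  9 10 11 12 13 14 15 16 17 18 19 20 21 22 23
G :  0  0  0  1  1  1  0  0  0  1  1  1  0  0  0  1  1  1  0  0  0  1  1  1
G_B(23) = 1.
Combined Grundy value = 0 ⊕ 1 = 1.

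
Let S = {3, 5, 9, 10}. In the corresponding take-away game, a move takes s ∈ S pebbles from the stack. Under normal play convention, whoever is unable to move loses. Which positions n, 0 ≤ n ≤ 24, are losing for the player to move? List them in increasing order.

0, 1, 2, 8, 14, 15, 16, 22

n :  0  1  2  3  4  5  6  7  8  9 10 11 12 13 14 15 16 17 18 19 20 21 22 23 24
G :  0  0  0  1  1  1  2  2  0  3  3  1  4  2  0  0  0  1  1  1  2  2  0  3  3
P-positions are exactly the n with G(n) = 0.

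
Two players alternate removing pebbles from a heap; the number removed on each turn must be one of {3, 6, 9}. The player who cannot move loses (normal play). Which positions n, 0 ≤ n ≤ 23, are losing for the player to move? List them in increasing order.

G(0) = 0
G(1) = mex{} = 0
G(2) = mex{} = 0
G(3) = mex{0} = 1
G(4) = mex{0} = 1
G(5) = mex{0} = 1
G(6) = mex{1,0} = 2
G(7) = mex{1,0} = 2
G(8) = mex{1,0} = 2
G(9) = mex{2,1,0} = 3
G(10) = mex{2,1,0} = 3
G(11) = mex{2,1,0} = 3
G(12) = mex{3,2,1} = 0
G(13) = mex{3,2,1} = 0
G(14) = mex{3,2,1} = 0
G(15) = mex{0,3,2} = 1
G(16) = mex{0,3,2} = 1
G(17) = mex{0,3,2} = 1
G(18) = mex{1,0,3} = 2
G(19) = mex{1,0,3} = 2
G(20) = mex{1,0,3} = 2
G(21) = mex{2,1,0} = 3
G(22) = mex{2,1,0} = 3
G(23) = mex{2,1,0} = 3
P-positions are exactly the n with G(n) = 0.

0, 1, 2, 12, 13, 14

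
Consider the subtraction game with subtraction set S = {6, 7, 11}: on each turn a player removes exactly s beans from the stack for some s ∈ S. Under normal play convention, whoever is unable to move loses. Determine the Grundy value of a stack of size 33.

2

G(0) = 0
G(1) = mex{} = 0
G(2) = mex{} = 0
G(3) = mex{} = 0
G(4) = mex{} = 0
G(5) = mex{} = 0
G(6) = mex{0} = 1
G(7) = mex{0,0} = 1
G(8) = mex{0,0} = 1
G(9) = mex{0,0} = 1
G(10) = mex{0,0} = 1
G(11) = mex{0,0,0} = 1
G(12) = mex{1,0,0} = 2
G(13) = mex{1,1,0} = 2
G(14) = mex{1,1,0} = 2
G(15) = mex{1,1,0} = 2
G(16) = mex{1,1,0} = 2
G(17) = mex{1,1,1} = 0
G(18) = mex{2,1,1} = 0
G(19) = mex{2,2,1} = 0
G(20) = mex{2,2,1} = 0
G(21) = mex{2,2,1} = 0
G(22) = mex{2,2,1} = 0
G(23) = mex{0,2,2} = 1
G(24) = mex{0,0,2} = 1
G(25) = mex{0,0,2} = 1
G(26) = mex{0,0,2} = 1
G(27) = mex{0,0,2} = 1
G(28) = mex{0,0,0} = 1
G(29) = mex{1,0,0} = 2
G(30) = mex{1,1,0} = 2
G(31) = mex{1,1,0} = 2
G(32) = mex{1,1,0} = 2
G(33) = mex{1,1,0} = 2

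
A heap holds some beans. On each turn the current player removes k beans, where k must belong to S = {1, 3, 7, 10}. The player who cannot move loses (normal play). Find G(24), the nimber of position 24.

G(0) = 0
G(1) = mex{0} = 1
G(2) = mex{1} = 0
G(3) = mex{0,0} = 1
G(4) = mex{1,1} = 0
G(5) = mex{0,0} = 1
G(6) = mex{1,1} = 0
G(7) = mex{0,0,0} = 1
G(8) = mex{1,1,1} = 0
G(9) = mex{0,0,0} = 1
G(10) = mex{1,1,1,0} = 2
G(11) = mex{2,0,0,1} = 3
G(12) = mex{3,1,1,0} = 2
G(13) = mex{2,2,0,1} = 3
G(14) = mex{3,3,1,0} = 2
G(15) = mex{2,2,0,1} = 3
G(16) = mex{3,3,1,0} = 2
G(17) = mex{2,2,2,1} = 0
G(18) = mex{0,3,3,0} = 1
G(19) = mex{1,2,2,1} = 0
G(20) = mex{0,0,3,2} = 1
G(21) = mex{1,1,2,3} = 0
G(22) = mex{0,0,3,2} = 1
G(23) = mex{1,1,2,3} = 0
G(24) = mex{0,0,0,2} = 1

1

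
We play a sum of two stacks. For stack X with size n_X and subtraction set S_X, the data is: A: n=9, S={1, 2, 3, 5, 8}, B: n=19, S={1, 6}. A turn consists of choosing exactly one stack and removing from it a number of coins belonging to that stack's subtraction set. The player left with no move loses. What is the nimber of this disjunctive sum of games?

4

Stack A, S = {1, 2, 3, 5, 8}:
n : 0 1 2 3 4 5 6 7 8 9
G : 0 1 2 3 0 1 2 3 4 5
G_A(9) = 5.
Stack B, S = {1, 6}:
G(0) = 0
G(1) = mex{0} = 1
G(2) = mex{1} = 0
G(3) = mex{0} = 1
G(4) = mex{1} = 0
G(5) = mex{0} = 1
G(6) = mex{1,0} = 2
G(7) = mex{2,1} = 0
G(8) = mex{0,0} = 1
G(9) = mex{1,1} = 0
G(10) = mex{0,0} = 1
G(11) = mex{1,1} = 0
G(12) = mex{0,2} = 1
G(13) = mex{1,0} = 2
G(14) = mex{2,1} = 0
G(15) = mex{0,0} = 1
G(16) = mex{1,1} = 0
G(17) = mex{0,0} = 1
G(18) = mex{1,1} = 0
G(19) = mex{0,2} = 1
G_B(19) = 1.
Combined Grundy value = 5 ⊕ 1 = 4.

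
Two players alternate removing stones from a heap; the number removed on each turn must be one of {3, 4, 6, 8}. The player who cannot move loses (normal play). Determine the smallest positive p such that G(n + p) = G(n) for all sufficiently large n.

G(0) = 0
G(1) = mex{} = 0
G(2) = mex{} = 0
G(3) = mex{0} = 1
G(4) = mex{0,0} = 1
G(5) = mex{0,0} = 1
G(6) = mex{1,0,0} = 2
G(7) = mex{1,1,0} = 2
G(8) = mex{1,1,0,0} = 2
G(9) = mex{2,1,1,0} = 3
G(10) = mex{2,2,1,0} = 3
G(11) = mex{2,2,1,1} = 0
G(12) = mex{3,2,2,1} = 0
G(13) = mex{3,3,2,1} = 0
G(14) = mex{0,3,2,2} = 1
G(15) = mex{0,0,3,2} = 1
G(16) = mex{0,0,3,2} = 1
G(17) = mex{1,0,0,3} = 2
G(18) = mex{1,1,0,3} = 2
G(19) = mex{1,1,0,0} = 2
G(20) = mex{2,1,1,0} = 3
G(21) = mex{2,2,1,0} = 3
G(22) = mex{2,2,1,1} = 0
G(23) = mex{3,2,2,1} = 0
G(n+11) = G(n) holds for n = 0,…,7 (a full window of length max(S) = 8), so the sequence is purely periodic with period 11.

11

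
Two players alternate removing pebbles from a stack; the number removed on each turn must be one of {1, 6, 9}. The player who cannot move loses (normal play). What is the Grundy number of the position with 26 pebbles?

2

G(0) = 0
G(1) = mex{0} = 1
G(2) = mex{1} = 0
G(3) = mex{0} = 1
G(4) = mex{1} = 0
G(5) = mex{0} = 1
G(6) = mex{1,0} = 2
G(7) = mex{2,1} = 0
G(8) = mex{0,0} = 1
G(9) = mex{1,1,0} = 2
G(10) = mex{2,0,1} = 3
G(11) = mex{3,1,0} = 2
G(12) = mex{2,2,1} = 0
G(13) = mex{0,0,0} = 1
G(14) = mex{1,1,1} = 0
G(15) = mex{0,2,2} = 1
G(16) = mex{1,3,0} = 2
G(17) = mex{2,2,1} = 0
G(18) = mex{0,0,2} = 1
G(19) = mex{1,1,3} = 0
G(20) = mex{0,0,2} = 1
G(21) = mex{1,1,0} = 2
G(22) = mex{2,2,1} = 0
G(23) = mex{0,0,0} = 1
G(24) = mex{1,1,1} = 0
G(25) = mex{0,0,2} = 1
G(26) = mex{1,1,0} = 2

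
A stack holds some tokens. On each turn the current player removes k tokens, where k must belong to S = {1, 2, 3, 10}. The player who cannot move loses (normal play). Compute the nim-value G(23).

G(0) = 0
G(1) = mex{0} = 1
G(2) = mex{1,0} = 2
G(3) = mex{2,1,0} = 3
G(4) = mex{3,2,1} = 0
G(5) = mex{0,3,2} = 1
G(6) = mex{1,0,3} = 2
G(7) = mex{2,1,0} = 3
G(8) = mex{3,2,1} = 0
G(9) = mex{0,3,2} = 1
G(10) = mex{1,0,3,0} = 2
G(11) = mex{2,1,0,1} = 3
G(12) = mex{3,2,1,2} = 0
G(13) = mex{0,3,2,3} = 1
G(14) = mex{1,0,3,0} = 2
G(15) = mex{2,1,0,1} = 3
G(16) = mex{3,2,1,2} = 0
G(17) = mex{0,3,2,3} = 1
G(18) = mex{1,0,3,0} = 2
G(19) = mex{2,1,0,1} = 3
G(20) = mex{3,2,1,2} = 0
G(21) = mex{0,3,2,3} = 1
G(22) = mex{1,0,3,0} = 2
G(23) = mex{2,1,0,1} = 3

3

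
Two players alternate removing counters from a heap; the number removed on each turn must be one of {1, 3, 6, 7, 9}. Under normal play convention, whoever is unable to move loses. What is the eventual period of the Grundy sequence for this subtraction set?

n :  0  1  2  3  4  5  6  7  8  9 10 11 12 13 14 15 16 17 18 19 20 21 22 23 24 25
G :  0  1  0  1  0  1  2  3  2  3  2  3  0  1  0  1  0  1  2  3  2  3  2  3  0  1
G(n+12) = G(n) holds for n = 0,…,8 (a full window of length max(S) = 9), so the sequence is purely periodic with period 12.

12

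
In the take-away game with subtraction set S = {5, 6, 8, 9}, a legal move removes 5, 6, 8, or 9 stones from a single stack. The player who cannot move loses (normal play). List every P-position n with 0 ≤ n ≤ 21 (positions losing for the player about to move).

0, 1, 2, 3, 4, 14, 15, 16, 17, 18

n :  0  1  2  3  4  5  6  7  8  9 10 11 12 13 14 15 16 17 18 19 20 21
G :  0  0  0  0  0  1  1  1  1  1  2  2  2  2  0  0  0  0  0  1  1  1
P-positions are exactly the n with G(n) = 0.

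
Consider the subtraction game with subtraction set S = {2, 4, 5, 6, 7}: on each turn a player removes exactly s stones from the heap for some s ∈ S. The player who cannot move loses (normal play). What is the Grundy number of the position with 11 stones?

n :  0  1  2  3  4  5  6  7  8  9 10 11
G :  0  0  1  1  2  2  3  3  4  0  0  1

1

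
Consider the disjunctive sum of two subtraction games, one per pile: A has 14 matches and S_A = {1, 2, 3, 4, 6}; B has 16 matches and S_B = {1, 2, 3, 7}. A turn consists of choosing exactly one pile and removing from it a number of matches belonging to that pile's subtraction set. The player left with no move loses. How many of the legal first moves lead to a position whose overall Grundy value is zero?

1

Pile A, S = {1, 2, 3, 4, 6}:
n :  0  1  2  3  4  5  6  7  8  9 10 11 12 13 14
G :  0  1  2  3  4  0  1  2  3  4  0  1  2  3  4
G_A(14) = 4.
Pile B, S = {1, 2, 3, 7}:
n :  0  1  2  3  4  5  6  7  8  9 10 11 12 13 14 15 16
G :  0  1  2  3  0  1  2  3  0  1  2  3  0  1  2  3  0
G_B(16) = 0.
Combined Grundy value = 4 ⊕ 0 = 4.
A winning move leaves total XOR = 0, i.e. changes one component's Grundy value g to g ⊕ X where X is the current total.
Pile A: need g' = 4⊕4 = 0. Options: 14−1→G=3, 14−2→G=2, 14−3→G=1, 14−4→G=0, 14−6→G=3. Hits: 1.
Pile B: need g' = 0⊕4 = 4. Options: 16−1→G=3, 16−2→G=2, 16−3→G=1, 16−7→G=1. Hits: 0.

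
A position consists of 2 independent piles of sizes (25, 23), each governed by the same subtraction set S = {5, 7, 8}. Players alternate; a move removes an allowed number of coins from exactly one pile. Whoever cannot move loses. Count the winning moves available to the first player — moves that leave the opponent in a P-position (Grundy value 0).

All piles use S = {5, 7, 8}:
n :  0  1  2  3  4  5  6  7  8  9 10 11 12 13 14 15 16 17 18 19 20 21 22 23 24 25
G :  0  0  0  0  0  1  1  1  1  1  2  2  2  0  0  0  0  0  1  1  1  1  1  2  2  2
Pile A: G(25) = 2.
Pile B: G(23) = 2.
Combined Grundy value = 2 ⊕ 2 = 0.
A winning move leaves total XOR = 0, i.e. changes one component's Grundy value g to g ⊕ X where X is the current total.
Pile A: target g' = 2⊕0 = 2, but every legal move changes the Grundy value (mex property), so 0 moves.
Pile B: target g' = 2⊕0 = 2, but every legal move changes the Grundy value (mex property), so 0 moves.

0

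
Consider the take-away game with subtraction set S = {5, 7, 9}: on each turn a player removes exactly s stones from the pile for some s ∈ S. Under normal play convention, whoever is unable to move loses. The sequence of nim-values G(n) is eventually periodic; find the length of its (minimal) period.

n :  0  1  2  3  4  5  6  7  8  9 10 11 12 13 14 15 16 17 18 19 20 21 22 23 24 25 26 27 28 29
G :  0  0  0  0  0  1  1  1  1  1  2  2  2  2  0  0  0  0  0  1  1  1  1  1  2  2  2  2  0  0
G(n+14) = G(n) holds for n = 0,…,8 (a full window of length max(S) = 9), so the sequence is purely periodic with period 14.

14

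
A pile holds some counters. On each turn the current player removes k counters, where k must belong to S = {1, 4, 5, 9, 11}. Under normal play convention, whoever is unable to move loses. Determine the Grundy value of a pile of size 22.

2

n :  0  1  2  3  4  5  6  7  8  9 10 11 12 13 14 15 16 17 18 19 20 21 22
G :  0  1  0  1  2  3  2  3  0  1  0  1  2  3  2  3  0  1  0  1  2  3  2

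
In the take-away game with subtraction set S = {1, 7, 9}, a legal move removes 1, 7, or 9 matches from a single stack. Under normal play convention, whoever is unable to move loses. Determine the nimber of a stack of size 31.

G(0) = 0
G(1) = mex{0} = 1
G(2) = mex{1} = 0
G(3) = mex{0} = 1
G(4) = mex{1} = 0
G(5) = mex{0} = 1
G(6) = mex{1} = 0
G(7) = mex{0,0} = 1
G(8) = mex{1,1} = 0
G(9) = mex{0,0,0} = 1
G(10) = mex{1,1,1} = 0
G(11) = mex{0,0,0} = 1
G(12) = mex{1,1,1} = 0
G(13) = mex{0,0,0} = 1
G(14) = mex{1,1,1} = 0
G(15) = mex{0,0,0} = 1
G(16) = mex{1,1,1} = 0
G(17) = mex{0,0,0} = 1
G(18) = mex{1,1,1} = 0
G(19) = mex{0,0,0} = 1
G(20) = mex{1,1,1} = 0
G(21) = mex{0,0,0} = 1
G(22) = mex{1,1,1} = 0
G(23) = mex{0,0,0} = 1
G(24) = mex{1,1,1} = 0
G(25) = mex{0,0,0} = 1
G(26) = mex{1,1,1} = 0
G(27) = mex{0,0,0} = 1
G(28) = mex{1,1,1} = 0
G(29) = mex{0,0,0} = 1
G(30) = mex{1,1,1} = 0
G(31) = mex{0,0,0} = 1

1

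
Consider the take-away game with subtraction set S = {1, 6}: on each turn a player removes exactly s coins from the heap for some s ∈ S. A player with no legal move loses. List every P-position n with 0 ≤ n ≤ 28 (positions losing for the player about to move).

G(0) = 0
G(1) = mex{0} = 1
G(2) = mex{1} = 0
G(3) = mex{0} = 1
G(4) = mex{1} = 0
G(5) = mex{0} = 1
G(6) = mex{1,0} = 2
G(7) = mex{2,1} = 0
G(8) = mex{0,0} = 1
G(9) = mex{1,1} = 0
G(10) = mex{0,0} = 1
G(11) = mex{1,1} = 0
G(12) = mex{0,2} = 1
G(13) = mex{1,0} = 2
G(14) = mex{2,1} = 0
G(15) = mex{0,0} = 1
G(16) = mex{1,1} = 0
G(17) = mex{0,0} = 1
G(18) = mex{1,1} = 0
G(19) = mex{0,2} = 1
G(20) = mex{1,0} = 2
G(21) = mex{2,1} = 0
G(22) = mex{0,0} = 1
G(23) = mex{1,1} = 0
G(24) = mex{0,0} = 1
G(25) = mex{1,1} = 0
G(26) = mex{0,2} = 1
G(27) = mex{1,0} = 2
G(28) = mex{2,1} = 0
P-positions are exactly the n with G(n) = 0.

0, 2, 4, 7, 9, 11, 14, 16, 18, 21, 23, 25, 28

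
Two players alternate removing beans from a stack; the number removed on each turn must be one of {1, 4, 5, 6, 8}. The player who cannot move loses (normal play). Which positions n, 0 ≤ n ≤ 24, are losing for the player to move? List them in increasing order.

n :  0  1  2  3  4  5  6  7  8  9 10 11 12 13 14 15 16 17 18 19 20 21 22 23 24
G :  0  1  0  1  2  3  2  3  4  0  1  0  1  2  3  2  3  4  0  1  0  1  2  3  2
P-positions are exactly the n with G(n) = 0.

0, 2, 9, 11, 18, 20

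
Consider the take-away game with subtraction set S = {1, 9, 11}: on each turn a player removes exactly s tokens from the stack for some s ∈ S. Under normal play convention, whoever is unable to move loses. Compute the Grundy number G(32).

G(0) = 0
G(1) = mex{0} = 1
G(2) = mex{1} = 0
G(3) = mex{0} = 1
G(4) = mex{1} = 0
G(5) = mex{0} = 1
G(6) = mex{1} = 0
G(7) = mex{0} = 1
G(8) = mex{1} = 0
G(9) = mex{0,0} = 1
G(10) = mex{1,1} = 0
G(11) = mex{0,0,0} = 1
G(12) = mex{1,1,1} = 0
G(13) = mex{0,0,0} = 1
G(14) = mex{1,1,1} = 0
G(15) = mex{0,0,0} = 1
G(16) = mex{1,1,1} = 0
G(17) = mex{0,0,0} = 1
G(18) = mex{1,1,1} = 0
G(19) = mex{0,0,0} = 1
G(20) = mex{1,1,1} = 0
G(21) = mex{0,0,0} = 1
G(22) = mex{1,1,1} = 0
G(23) = mex{0,0,0} = 1
G(24) = mex{1,1,1} = 0
G(25) = mex{0,0,0} = 1
G(26) = mex{1,1,1} = 0
G(27) = mex{0,0,0} = 1
G(28) = mex{1,1,1} = 0
G(29) = mex{0,0,0} = 1
G(30) = mex{1,1,1} = 0
G(31) = mex{0,0,0} = 1
G(32) = mex{1,1,1} = 0

0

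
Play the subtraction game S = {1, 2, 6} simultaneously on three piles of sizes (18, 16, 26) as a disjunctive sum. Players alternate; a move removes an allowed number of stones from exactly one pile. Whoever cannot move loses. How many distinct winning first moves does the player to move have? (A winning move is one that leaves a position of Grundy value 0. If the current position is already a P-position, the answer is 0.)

2

All piles use S = {1, 2, 6}:
G(0) = 0
G(1) = mex{0} = 1
G(2) = mex{1,0} = 2
G(3) = mex{2,1} = 0
G(4) = mex{0,2} = 1
G(5) = mex{1,0} = 2
G(6) = mex{2,1,0} = 3
G(7) = mex{3,2,1} = 0
G(8) = mex{0,3,2} = 1
G(9) = mex{1,0,0} = 2
G(10) = mex{2,1,1} = 0
G(11) = mex{0,2,2} = 1
G(12) = mex{1,0,3} = 2
G(13) = mex{2,1,0} = 3
G(14) = mex{3,2,1} = 0
G(15) = mex{0,3,2} = 1
G(16) = mex{1,0,0} = 2
G(17) = mex{2,1,1} = 0
G(18) = mex{0,2,2} = 1
G(19) = mex{1,0,3} = 2
G(20) = mex{2,1,0} = 3
G(21) = mex{3,2,1} = 0
G(22) = mex{0,3,2} = 1
G(23) = mex{1,0,0} = 2
G(24) = mex{2,1,1} = 0
G(25) = mex{0,2,2} = 1
G(26) = mex{1,0,3} = 2
Pile A: G(18) = 1.
Pile B: G(16) = 2.
Pile C: G(26) = 2.
Combined Grundy value = 1 ⊕ 2 ⊕ 2 = 1.
A winning move leaves total XOR = 0, i.e. changes one component's Grundy value g to g ⊕ X where X is the current total.
Pile A: need g' = 1⊕1 = 0. Options: 18−1→G=0, 18−2→G=2, 18−6→G=2. Hits: 1.
Pile B: need g' = 2⊕1 = 3. Options: 16−1→G=1, 16−2→G=0, 16−6→G=0. Hits: 0.
Pile C: need g' = 2⊕1 = 3. Options: 26−1→G=1, 26−2→G=0, 26−6→G=3. Hits: 1.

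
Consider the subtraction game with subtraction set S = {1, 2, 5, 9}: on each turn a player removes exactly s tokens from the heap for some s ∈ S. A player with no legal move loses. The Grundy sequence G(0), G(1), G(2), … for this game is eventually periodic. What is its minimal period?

n :  0  1  2  3  4  5  6  7  8  9 10 11 12 13 14 15 16 17 18 19 20 21
G :  0  1  2  0  1  2  0  1  2  3  0  1  2  0  1  2  0  1  2  3  0  1
G(n+10) = G(n) holds for n = 0,…,8 (a full window of length max(S) = 9), so the sequence is purely periodic with period 10.

10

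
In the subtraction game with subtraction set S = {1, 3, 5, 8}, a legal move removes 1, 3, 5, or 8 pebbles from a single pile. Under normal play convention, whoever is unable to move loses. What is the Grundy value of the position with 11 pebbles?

3

G(0) = 0
G(1) = mex{0} = 1
G(2) = mex{1} = 0
G(3) = mex{0,0} = 1
G(4) = mex{1,1} = 0
G(5) = mex{0,0,0} = 1
G(6) = mex{1,1,1} = 0
G(7) = mex{0,0,0} = 1
G(8) = mex{1,1,1,0} = 2
G(9) = mex{2,0,0,1} = 3
G(10) = mex{3,1,1,0} = 2
G(11) = mex{2,2,0,1} = 3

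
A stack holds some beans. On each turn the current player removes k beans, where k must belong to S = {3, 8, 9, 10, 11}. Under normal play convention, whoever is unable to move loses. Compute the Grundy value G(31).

n :  0  1  2  3  4  5  6  7  8  9 10 11 12 13 14 15 16 17 18 19 20 21 22 23 24 25 26 27 28 29 30 31
G :  0  0  0  1  1  1  0  0  2  1  1  3  2  2  2  3  3  3  4  0  0  0  1  1  1  0  0  2  1  1  3  2

2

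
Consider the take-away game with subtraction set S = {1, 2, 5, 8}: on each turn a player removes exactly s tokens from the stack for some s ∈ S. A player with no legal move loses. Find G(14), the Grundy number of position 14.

G(0) = 0
G(1) = mex{0} = 1
G(2) = mex{1,0} = 2
G(3) = mex{2,1} = 0
G(4) = mex{0,2} = 1
G(5) = mex{1,0,0} = 2
G(6) = mex{2,1,1} = 0
G(7) = mex{0,2,2} = 1
G(8) = mex{1,0,0,0} = 2
G(9) = mex{2,1,1,1} = 0
G(10) = mex{0,2,2,2} = 1
G(11) = mex{1,0,0,0} = 2
G(12) = mex{2,1,1,1} = 0
G(13) = mex{0,2,2,2} = 1
G(14) = mex{1,0,0,0} = 2

2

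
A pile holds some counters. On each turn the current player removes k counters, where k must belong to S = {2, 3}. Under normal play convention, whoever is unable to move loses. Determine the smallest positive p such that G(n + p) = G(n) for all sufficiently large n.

5

n :  0  1  2  3  4  5  6  7  8  9 10 11 12 13 14
G :  0  0  1  1  2  0  0  1  1  2  0  0  1  1  2
G(n+5) = G(n) holds for n = 0,…,2 (a full window of length max(S) = 3), so the sequence is purely periodic with period 5.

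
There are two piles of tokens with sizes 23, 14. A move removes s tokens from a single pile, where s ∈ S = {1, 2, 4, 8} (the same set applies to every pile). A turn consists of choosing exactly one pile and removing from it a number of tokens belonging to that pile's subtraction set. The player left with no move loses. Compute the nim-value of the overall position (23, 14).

All piles use S = {1, 2, 4, 8}:
n :  0  1  2  3  4  5  6  7  8  9 10 11 12 13 14 15 16 17 18 19 20 21 22 23
G :  0  1  2  0  1  2  0  1  2  0  1  2  0  1  2  0  1  2  0  1  2  0  1  2
Pile A: G(23) = 2.
Pile B: G(14) = 2.
Combined Grundy value = 2 ⊕ 2 = 0.

0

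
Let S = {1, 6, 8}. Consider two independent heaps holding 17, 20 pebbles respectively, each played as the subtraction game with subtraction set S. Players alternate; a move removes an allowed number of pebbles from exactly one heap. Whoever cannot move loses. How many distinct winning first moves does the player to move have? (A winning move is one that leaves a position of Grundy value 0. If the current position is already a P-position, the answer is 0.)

All heaps use S = {1, 6, 8}:
n :  0  1  2  3  4  5  6  7  8  9 10 11 12 13 14 15 16 17 18 19 20
G :  0  1  0  1  0  1  2  0  1  0  1  0  1  2  0  1  0  1  0  1  2
Heap A: G(17) = 1.
Heap B: G(20) = 2.
Combined Grundy value = 1 ⊕ 2 = 3.
A winning move leaves total XOR = 0, i.e. changes one component's Grundy value g to g ⊕ X where X is the current total.
Heap A: need g' = 1⊕3 = 2. Options: 17−1→G=0, 17−6→G=0, 17−8→G=0. Hits: 0.
Heap B: need g' = 2⊕3 = 1. Options: 20−1→G=1, 20−6→G=0, 20−8→G=1. Hits: 2.

2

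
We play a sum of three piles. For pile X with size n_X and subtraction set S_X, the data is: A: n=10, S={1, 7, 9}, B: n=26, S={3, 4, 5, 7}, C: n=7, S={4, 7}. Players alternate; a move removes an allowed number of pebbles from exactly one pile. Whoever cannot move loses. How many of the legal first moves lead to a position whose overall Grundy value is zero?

1

Pile A, S = {1, 7, 9}:
n :  0  1  2  3  4  5  6  7  8  9 10
G :  0  1  0  1  0  1  0  1  0  1  0
G_A(10) = 0.
Pile B, S = {3, 4, 5, 7}:
n :  0  1  2  3  4  5  6  7  8  9 10 11 12 13 14 15 16 17 18 19 20 21 22 23 24 25 26
G :  0  0  0  1  1  1  2  2  2  3  0  0  0  1  1  1  2  2  2  3  0  0  0  1  1  1  2
G_B(26) = 2.
Pile C, S = {4, 7}:
n : 0 1 2 3 4 5 6 7
G : 0 0 0 0 1 1 1 1
G_C(7) = 1.
Combined Grundy value = 0 ⊕ 2 ⊕ 1 = 3.
A winning move leaves total XOR = 0, i.e. changes one component's Grundy value g to g ⊕ X where X is the current total.
Pile A: need g' = 0⊕3 = 3. Options: 10−1→G=1, 10−7→G=1, 10−9→G=1. Hits: 0.
Pile B: need g' = 2⊕3 = 1. Options: 26−3→G=1, 26−4→G=0, 26−5→G=0, 26−7→G=3. Hits: 1.
Pile C: need g' = 1⊕3 = 2. Options: 7−4→G=0, 7−7→G=0. Hits: 0.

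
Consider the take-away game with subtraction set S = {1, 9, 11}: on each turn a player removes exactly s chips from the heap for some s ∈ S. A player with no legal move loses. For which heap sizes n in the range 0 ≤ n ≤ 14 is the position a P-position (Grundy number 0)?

n :  0  1  2  3  4  5  6  7  8  9 10 11 12 13 14
G :  0  1  0  1  0  1  0  1  0  1  0  1  0  1  0
P-positions are exactly the n with G(n) = 0.

0, 2, 4, 6, 8, 10, 12, 14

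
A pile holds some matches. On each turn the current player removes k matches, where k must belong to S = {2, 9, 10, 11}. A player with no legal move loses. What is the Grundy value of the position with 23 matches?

1

G(0) = 0
G(1) = mex{} = 0
G(2) = mex{0} = 1
G(3) = mex{0} = 1
G(4) = mex{1} = 0
G(5) = mex{1} = 0
G(6) = mex{0} = 1
G(7) = mex{0} = 1
G(8) = mex{1} = 0
G(9) = mex{1,0} = 2
G(10) = mex{0,0,0} = 1
G(11) = mex{2,1,0,0} = 3
G(12) = mex{1,1,1,0} = 2
G(13) = mex{3,0,1,1} = 2
G(14) = mex{2,0,0,1} = 3
G(15) = mex{2,1,0,0} = 3
G(16) = mex{3,1,1,0} = 2
G(17) = mex{3,0,1,1} = 2
G(18) = mex{2,2,0,1} = 3
G(19) = mex{2,1,2,0} = 3
G(20) = mex{3,3,1,2} = 0
G(21) = mex{3,2,3,1} = 0
G(22) = mex{0,2,2,3} = 1
G(23) = mex{0,3,2,2} = 1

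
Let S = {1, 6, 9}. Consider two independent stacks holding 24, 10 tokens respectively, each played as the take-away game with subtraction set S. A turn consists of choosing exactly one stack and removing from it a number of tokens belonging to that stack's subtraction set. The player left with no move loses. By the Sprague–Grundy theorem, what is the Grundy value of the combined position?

3

All stacks use S = {1, 6, 9}:
G(0) = 0
G(1) = mex{0} = 1
G(2) = mex{1} = 0
G(3) = mex{0} = 1
G(4) = mex{1} = 0
G(5) = mex{0} = 1
G(6) = mex{1,0} = 2
G(7) = mex{2,1} = 0
G(8) = mex{0,0} = 1
G(9) = mex{1,1,0} = 2
G(10) = mex{2,0,1} = 3
G(11) = mex{3,1,0} = 2
G(12) = mex{2,2,1} = 0
G(13) = mex{0,0,0} = 1
G(14) = mex{1,1,1} = 0
G(15) = mex{0,2,2} = 1
G(16) = mex{1,3,0} = 2
G(17) = mex{2,2,1} = 0
G(18) = mex{0,0,2} = 1
G(19) = mex{1,1,3} = 0
G(20) = mex{0,0,2} = 1
G(21) = mex{1,1,0} = 2
G(22) = mex{2,2,1} = 0
G(23) = mex{0,0,0} = 1
G(24) = mex{1,1,1} = 0
Stack A: G(24) = 0.
Stack B: G(10) = 3.
Combined Grundy value = 0 ⊕ 3 = 3.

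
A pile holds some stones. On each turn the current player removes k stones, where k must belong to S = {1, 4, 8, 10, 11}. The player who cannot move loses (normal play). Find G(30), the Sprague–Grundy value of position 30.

2

G(0) = 0
G(1) = mex{0} = 1
G(2) = mex{1} = 0
G(3) = mex{0} = 1
G(4) = mex{1,0} = 2
G(5) = mex{2,1} = 0
G(6) = mex{0,0} = 1
G(7) = mex{1,1} = 0
G(8) = mex{0,2,0} = 1
G(9) = mex{1,0,1} = 2
G(10) = mex{2,1,0,0} = 3
G(11) = mex{3,0,1,1,0} = 2
G(12) = mex{2,1,2,0,1} = 3
G(13) = mex{3,2,0,1,0} = 4
G(14) = mex{4,3,1,2,1} = 0
G(15) = mex{0,2,0,0,2} = 1
G(16) = mex{1,3,1,1,0} = 2
G(17) = mex{2,4,2,0,1} = 3
G(18) = mex{3,0,3,1,0} = 2
G(19) = mex{2,1,2,2,1} = 0
G(20) = mex{0,2,3,3,2} = 1
G(21) = mex{1,3,4,2,3} = 0
G(22) = mex{0,2,0,3,2} = 1
G(23) = mex{1,0,1,4,3} = 2
G(24) = mex{2,1,2,0,4} = 3
G(25) = mex{3,0,3,1,0} = 2
G(26) = mex{2,1,2,2,1} = 0
G(27) = mex{0,2,0,3,2} = 1
G(28) = mex{1,3,1,2,3} = 0
G(29) = mex{0,2,0,0,2} = 1
G(30) = mex{1,0,1,1,0} = 2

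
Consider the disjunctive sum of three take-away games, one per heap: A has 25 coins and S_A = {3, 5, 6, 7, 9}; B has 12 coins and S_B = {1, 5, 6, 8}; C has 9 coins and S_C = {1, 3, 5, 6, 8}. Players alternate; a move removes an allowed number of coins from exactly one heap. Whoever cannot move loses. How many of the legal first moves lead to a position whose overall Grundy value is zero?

Heap A, S = {3, 5, 6, 7, 9}:
n :  0  1  2  3  4  5  6  7  8  9 10 11 12 13 14 15 16 17 18 19 20 21 22 23 24 25
G :  0  0  0  1  1  1  2  2  2  3  3  3  0  0  0  1  1  1  2  2  2  3  3  3  0  0
G_A(25) = 0.
Heap B, S = {1, 5, 6, 8}:
n :  0  1  2  3  4  5  6  7  8  9 10 11 12
G :  0  1  0  1  0  1  2  3  2  3  2  0  1
G_B(12) = 1.
Heap C, S = {1, 3, 5, 6, 8}:
G(0) = 0
G(1) = mex{0} = 1
G(2) = mex{1} = 0
G(3) = mex{0,0} = 1
G(4) = mex{1,1} = 0
G(5) = mex{0,0,0} = 1
G(6) = mex{1,1,1,0} = 2
G(7) = mex{2,0,0,1} = 3
G(8) = mex{3,1,1,0,0} = 2
G(9) = mex{2,2,0,1,1} = 3
G_C(9) = 3.
Combined Grundy value = 0 ⊕ 1 ⊕ 3 = 2.
A winning move leaves total XOR = 0, i.e. changes one component's Grundy value g to g ⊕ X where X is the current total.
Heap A: need g' = 0⊕2 = 2. Options: 25−3→G=3, 25−5→G=2, 25−6→G=2, 25−7→G=2, 25−9→G=1. Hits: 3.
Heap B: need g' = 1⊕2 = 3. Options: 12−1→G=0, 12−5→G=3, 12−6→G=2, 12−8→G=0. Hits: 1.
Heap C: need g' = 3⊕2 = 1. Options: 9−1→G=2, 9−3→G=2, 9−5→G=0, 9−6→G=1, 9−8→G=1. Hits: 2.

6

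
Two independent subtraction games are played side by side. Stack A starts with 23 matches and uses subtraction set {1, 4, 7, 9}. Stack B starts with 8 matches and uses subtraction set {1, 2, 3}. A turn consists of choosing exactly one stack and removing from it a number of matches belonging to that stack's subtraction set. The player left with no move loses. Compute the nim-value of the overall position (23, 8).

2

Stack A, S = {1, 4, 7, 9}:
G(0) = 0
G(1) = mex{0} = 1
G(2) = mex{1} = 0
G(3) = mex{0} = 1
G(4) = mex{1,0} = 2
G(5) = mex{2,1} = 0
G(6) = mex{0,0} = 1
G(7) = mex{1,1,0} = 2
G(8) = mex{2,2,1} = 0
G(9) = mex{0,0,0,0} = 1
G(10) = mex{1,1,1,1} = 0
G(11) = mex{0,2,2,0} = 1
G(12) = mex{1,0,0,1} = 2
G(13) = mex{2,1,1,2} = 0
G(14) = mex{0,0,2,0} = 1
G(15) = mex{1,1,0,1} = 2
G(16) = mex{2,2,1,2} = 0
G(17) = mex{0,0,0,0} = 1
G(18) = mex{1,1,1,1} = 0
G(19) = mex{0,2,2,0} = 1
G(20) = mex{1,0,0,1} = 2
G(21) = mex{2,1,1,2} = 0
G(22) = mex{0,0,2,0} = 1
G(23) = mex{1,1,0,1} = 2
G_A(23) = 2.
Stack B, S = {1, 2, 3}:
G(0) = 0
G(1) = mex{0} = 1
G(2) = mex{1,0} = 2
G(3) = mex{2,1,0} = 3
G(4) = mex{3,2,1} = 0
G(5) = mex{0,3,2} = 1
G(6) = mex{1,0,3} = 2
G(7) = mex{2,1,0} = 3
G(8) = mex{3,2,1} = 0
G_B(8) = 0.
Combined Grundy value = 2 ⊕ 0 = 2.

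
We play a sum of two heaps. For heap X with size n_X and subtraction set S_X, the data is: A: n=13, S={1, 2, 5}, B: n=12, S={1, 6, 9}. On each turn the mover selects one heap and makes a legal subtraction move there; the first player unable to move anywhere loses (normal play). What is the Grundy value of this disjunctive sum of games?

1

Heap A, S = {1, 2, 5}:
G(0) = 0
G(1) = mex{0} = 1
G(2) = mex{1,0} = 2
G(3) = mex{2,1} = 0
G(4) = mex{0,2} = 1
G(5) = mex{1,0,0} = 2
G(6) = mex{2,1,1} = 0
G(7) = mex{0,2,2} = 1
G(8) = mex{1,0,0} = 2
G(9) = mex{2,1,1} = 0
G(10) = mex{0,2,2} = 1
G(11) = mex{1,0,0} = 2
G(12) = mex{2,1,1} = 0
G(13) = mex{0,2,2} = 1
G_A(13) = 1.
Heap B, S = {1, 6, 9}:
n :  0  1  2  3  4  5  6  7  8  9 10 11 12
G :  0  1  0  1  0  1  2  0  1  2  3  2  0
G_B(12) = 0.
Combined Grundy value = 1 ⊕ 0 = 1.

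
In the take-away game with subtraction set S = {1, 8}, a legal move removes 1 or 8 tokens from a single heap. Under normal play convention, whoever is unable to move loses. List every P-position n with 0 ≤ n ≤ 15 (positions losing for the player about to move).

0, 2, 4, 6, 9, 11, 13, 15

G(0) = 0
G(1) = mex{0} = 1
G(2) = mex{1} = 0
G(3) = mex{0} = 1
G(4) = mex{1} = 0
G(5) = mex{0} = 1
G(6) = mex{1} = 0
G(7) = mex{0} = 1
G(8) = mex{1,0} = 2
G(9) = mex{2,1} = 0
G(10) = mex{0,0} = 1
G(11) = mex{1,1} = 0
G(12) = mex{0,0} = 1
G(13) = mex{1,1} = 0
G(14) = mex{0,0} = 1
G(15) = mex{1,1} = 0
P-positions are exactly the n with G(n) = 0.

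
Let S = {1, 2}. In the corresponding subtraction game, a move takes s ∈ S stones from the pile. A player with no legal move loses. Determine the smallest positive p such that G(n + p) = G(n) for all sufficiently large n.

G(0) = 0
G(1) = mex{0} = 1
G(2) = mex{1,0} = 2
G(3) = mex{2,1} = 0
G(4) = mex{0,2} = 1
G(5) = mex{1,0} = 2
G(6) = mex{2,1} = 0
G(7) = mex{0,2} = 1
G(8) = mex{1,0} = 2
G(9) = mex{2,1} = 0
G(10) = mex{0,2} = 1
G(11) = mex{1,0} = 2
G(12) = mex{2,1} = 0
G(13) = mex{0,2} = 1
G(14) = mex{1,0} = 2
G(n+3) = G(n) holds for n = 0,…,1 (a full window of length max(S) = 2), so the sequence is purely periodic with period 3.

3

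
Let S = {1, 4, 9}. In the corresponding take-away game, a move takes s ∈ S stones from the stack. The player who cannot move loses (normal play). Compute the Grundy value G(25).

n :  0  1  2  3  4  5  6  7  8  9 10 11 12 13 14 15 16 17 18 19 20 21 22 23 24 25
G :  0  1  0  1  2  0  1  0  1  2  0  1  0  1  2  0  1  0  1  2  0  1  0  1  2  0

0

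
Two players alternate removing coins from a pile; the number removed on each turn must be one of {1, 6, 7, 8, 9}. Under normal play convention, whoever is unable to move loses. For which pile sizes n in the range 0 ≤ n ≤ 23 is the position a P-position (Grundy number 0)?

G(0) = 0
G(1) = mex{0} = 1
G(2) = mex{1} = 0
G(3) = mex{0} = 1
G(4) = mex{1} = 0
G(5) = mex{0} = 1
G(6) = mex{1,0} = 2
G(7) = mex{2,1,0} = 3
G(8) = mex{3,0,1,0} = 2
G(9) = mex{2,1,0,1,0} = 3
G(10) = mex{3,0,1,0,1} = 2
G(11) = mex{2,1,0,1,0} = 3
G(12) = mex{3,2,1,0,1} = 4
G(13) = mex{4,3,2,1,0} = 5
G(14) = mex{5,2,3,2,1} = 0
G(15) = mex{0,3,2,3,2} = 1
G(16) = mex{1,2,3,2,3} = 0
G(17) = mex{0,3,2,3,2} = 1
G(18) = mex{1,4,3,2,3} = 0
G(19) = mex{0,5,4,3,2} = 1
G(20) = mex{1,0,5,4,3} = 2
G(21) = mex{2,1,0,5,4} = 3
G(22) = mex{3,0,1,0,5} = 2
G(23) = mex{2,1,0,1,0} = 3
P-positions are exactly the n with G(n) = 0.

0, 2, 4, 14, 16, 18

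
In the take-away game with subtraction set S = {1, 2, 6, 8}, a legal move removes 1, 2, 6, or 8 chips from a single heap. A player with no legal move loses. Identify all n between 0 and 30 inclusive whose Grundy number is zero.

0, 3, 7, 10, 14, 17, 21, 24, 28

n :  0  1  2  3  4  5  6  7  8  9 10 11 12 13 14 15 16 17 18 19 20 21 22 23 24 25 26 27 28 29 30
G :  0  1  2  0  1  2  3  0  1  2  0  1  2  3  0  1  2  0  1  2  3  0  1  2  0  1  2  3  0  1  2
P-positions are exactly the n with G(n) = 0.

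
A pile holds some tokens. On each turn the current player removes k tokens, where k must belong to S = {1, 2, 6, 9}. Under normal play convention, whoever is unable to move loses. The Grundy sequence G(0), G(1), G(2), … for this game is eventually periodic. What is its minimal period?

7

G(0) = 0
G(1) = mex{0} = 1
G(2) = mex{1,0} = 2
G(3) = mex{2,1} = 0
G(4) = mex{0,2} = 1
G(5) = mex{1,0} = 2
G(6) = mex{2,1,0} = 3
G(7) = mex{3,2,1} = 0
G(8) = mex{0,3,2} = 1
G(9) = mex{1,0,0,0} = 2
G(10) = mex{2,1,1,1} = 0
G(11) = mex{0,2,2,2} = 1
G(12) = mex{1,0,3,0} = 2
G(13) = mex{2,1,0,1} = 3
G(14) = mex{3,2,1,2} = 0
G(15) = mex{0,3,2,3} = 1
G(16) = mex{1,0,0,0} = 2
G(17) = mex{2,1,1,1} = 0
G(n+7) = G(n) holds for n = 0,…,8 (a full window of length max(S) = 9), so the sequence is purely periodic with period 7.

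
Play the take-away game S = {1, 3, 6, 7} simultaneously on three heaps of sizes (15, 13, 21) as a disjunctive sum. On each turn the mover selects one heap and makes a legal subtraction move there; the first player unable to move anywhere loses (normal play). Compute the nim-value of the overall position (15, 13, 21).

3

All heaps use S = {1, 3, 6, 7}:
G(0) = 0
G(1) = mex{0} = 1
G(2) = mex{1} = 0
G(3) = mex{0,0} = 1
G(4) = mex{1,1} = 0
G(5) = mex{0,0} = 1
G(6) = mex{1,1,0} = 2
G(7) = mex{2,0,1,0} = 3
G(8) = mex{3,1,0,1} = 2
G(9) = mex{2,2,1,0} = 3
G(10) = mex{3,3,0,1} = 2
G(11) = mex{2,2,1,0} = 3
G(12) = mex{3,3,2,1} = 0
G(13) = mex{0,2,3,2} = 1
G(14) = mex{1,3,2,3} = 0
G(15) = mex{0,0,3,2} = 1
G(16) = mex{1,1,2,3} = 0
G(17) = mex{0,0,3,2} = 1
G(18) = mex{1,1,0,3} = 2
G(19) = mex{2,0,1,0} = 3
G(20) = mex{3,1,0,1} = 2
G(21) = mex{2,2,1,0} = 3
Heap A: G(15) = 1.
Heap B: G(13) = 1.
Heap C: G(21) = 3.
Combined Grundy value = 1 ⊕ 1 ⊕ 3 = 3.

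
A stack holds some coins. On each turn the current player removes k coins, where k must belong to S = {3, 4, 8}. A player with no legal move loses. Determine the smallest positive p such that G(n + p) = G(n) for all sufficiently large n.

12

n :  0  1  2  3  4  5  6  7  8  9 10 11 12 13 14 15 16 17 18 19 20 21 22 23 24 25
G :  0  0  0  1  1  1  2  0  2  3  1  3  0  0  0  1  1  1  2  0  2  3  1  3  0  0
G(n+12) = G(n) holds for n = 0,…,7 (a full window of length max(S) = 8), so the sequence is purely periodic with period 12.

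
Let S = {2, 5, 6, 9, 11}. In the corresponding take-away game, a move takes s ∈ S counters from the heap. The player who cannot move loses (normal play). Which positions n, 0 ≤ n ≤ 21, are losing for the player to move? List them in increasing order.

0, 1, 4, 8, 16, 20

n :  0  1  2  3  4  5  6  7  8  9 10 11 12 13 14 15 16 17 18 19 20 21
G :  0  0  1  1  0  2  1  3  0  2  1  3  2  2  3  3  0  4  1  5  0  4
P-positions are exactly the n with G(n) = 0.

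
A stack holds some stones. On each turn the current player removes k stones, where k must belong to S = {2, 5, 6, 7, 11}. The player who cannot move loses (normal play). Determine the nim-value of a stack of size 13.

G(0) = 0
G(1) = mex{} = 0
G(2) = mex{0} = 1
G(3) = mex{0} = 1
G(4) = mex{1} = 0
G(5) = mex{1,0} = 2
G(6) = mex{0,0,0} = 1
G(7) = mex{2,1,0,0} = 3
G(8) = mex{1,1,1,0} = 2
G(9) = mex{3,0,1,1} = 2
G(10) = mex{2,2,0,1} = 3
G(11) = mex{2,1,2,0,0} = 3
G(12) = mex{3,3,1,2,0} = 4
G(13) = mex{3,2,3,1,1} = 0

0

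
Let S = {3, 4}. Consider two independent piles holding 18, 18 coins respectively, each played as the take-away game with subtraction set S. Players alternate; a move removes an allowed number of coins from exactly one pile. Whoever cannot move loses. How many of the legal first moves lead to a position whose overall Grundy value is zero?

0

All piles use S = {3, 4}:
n :  0  1  2  3  4  5  6  7  8  9 10 11 12 13 14 15 16 17 18
G :  0  0  0  1  1  1  2  0  0  0  1  1  1  2  0  0  0  1  1
Pile A: G(18) = 1.
Pile B: G(18) = 1.
Combined Grundy value = 1 ⊕ 1 = 0.
A winning move leaves total XOR = 0, i.e. changes one component's Grundy value g to g ⊕ X where X is the current total.
Pile A: target g' = 1⊕0 = 1, but every legal move changes the Grundy value (mex property), so 0 moves.
Pile B: target g' = 1⊕0 = 1, but every legal move changes the Grundy value (mex property), so 0 moves.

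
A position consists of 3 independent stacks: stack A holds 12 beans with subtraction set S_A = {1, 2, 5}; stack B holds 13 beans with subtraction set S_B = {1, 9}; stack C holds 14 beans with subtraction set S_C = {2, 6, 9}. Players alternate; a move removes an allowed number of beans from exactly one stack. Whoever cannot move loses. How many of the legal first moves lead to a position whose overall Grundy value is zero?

Stack A, S = {1, 2, 5}:
G(0) = 0
G(1) = mex{0} = 1
G(2) = mex{1,0} = 2
G(3) = mex{2,1} = 0
G(4) = mex{0,2} = 1
G(5) = mex{1,0,0} = 2
G(6) = mex{2,1,1} = 0
G(7) = mex{0,2,2} = 1
G(8) = mex{1,0,0} = 2
G(9) = mex{2,1,1} = 0
G(10) = mex{0,2,2} = 1
G(11) = mex{1,0,0} = 2
G(12) = mex{2,1,1} = 0
G_A(12) = 0.
Stack B, S = {1, 9}:
G(0) = 0
G(1) = mex{0} = 1
G(2) = mex{1} = 0
G(3) = mex{0} = 1
G(4) = mex{1} = 0
G(5) = mex{0} = 1
G(6) = mex{1} = 0
G(7) = mex{0} = 1
G(8) = mex{1} = 0
G(9) = mex{0,0} = 1
G(10) = mex{1,1} = 0
G(11) = mex{0,0} = 1
G(12) = mex{1,1} = 0
G(13) = mex{0,0} = 1
G_B(13) = 1.
Stack C, S = {2, 6, 9}:
n :  0  1  2  3  4  5  6  7  8  9 10 11 12 13 14
G :  0  0  1  1  0  0  1  1  0  2  1  3  0  2  1
G_C(14) = 1.
Combined Grundy value = 0 ⊕ 1 ⊕ 1 = 0.
A winning move leaves total XOR = 0, i.e. changes one component's Grundy value g to g ⊕ X where X is the current total.
Stack A: target g' = 0⊕0 = 0, but every legal move changes the Grundy value (mex property), so 0 moves.
Stack B: target g' = 1⊕0 = 1, but every legal move changes the Grundy value (mex property), so 0 moves.
Stack C: target g' = 1⊕0 = 1, but every legal move changes the Grundy value (mex property), so 0 moves.

0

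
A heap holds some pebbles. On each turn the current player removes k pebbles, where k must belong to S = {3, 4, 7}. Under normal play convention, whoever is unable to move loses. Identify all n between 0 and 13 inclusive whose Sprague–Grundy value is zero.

0, 1, 2, 10, 11, 12

n :  0  1  2  3  4  5  6  7  8  9 10 11 12 13
G :  0  0  0  1  1  1  2  2  2  3  0  0  0  1
P-positions are exactly the n with G(n) = 0.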